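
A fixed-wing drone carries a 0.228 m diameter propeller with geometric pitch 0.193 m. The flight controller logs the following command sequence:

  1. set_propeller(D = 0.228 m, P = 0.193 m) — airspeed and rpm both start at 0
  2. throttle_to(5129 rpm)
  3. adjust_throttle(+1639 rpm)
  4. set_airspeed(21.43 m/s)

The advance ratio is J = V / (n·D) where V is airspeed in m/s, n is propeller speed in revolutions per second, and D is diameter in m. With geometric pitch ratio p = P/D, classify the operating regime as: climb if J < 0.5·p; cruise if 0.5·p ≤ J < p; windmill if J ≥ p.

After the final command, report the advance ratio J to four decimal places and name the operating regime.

set_propeller: D = 0.228 m, P = 0.193 m (p = P/D = 0.846491); state ← (V=0, rpm=0)
throttle_to(5129): rpm ← 5129
adjust_throttle(+1639): rpm ← 5129 +1639 = 6768
set_airspeed(21.43): V ← 21.43 m/s
final state: V = 21.43 m/s, rpm = 6768 → n = rpm/60 = 112.800000 rev/s
J = V / (n·D) = 21.43 / (112.800000 × 0.228) = 0.833256
regime bands: climb J<0.4232 | cruise [0.4232, 0.8465) | windmill J≥0.8465
J = 0.8333 → cruise

J = 0.8333, regime = cruise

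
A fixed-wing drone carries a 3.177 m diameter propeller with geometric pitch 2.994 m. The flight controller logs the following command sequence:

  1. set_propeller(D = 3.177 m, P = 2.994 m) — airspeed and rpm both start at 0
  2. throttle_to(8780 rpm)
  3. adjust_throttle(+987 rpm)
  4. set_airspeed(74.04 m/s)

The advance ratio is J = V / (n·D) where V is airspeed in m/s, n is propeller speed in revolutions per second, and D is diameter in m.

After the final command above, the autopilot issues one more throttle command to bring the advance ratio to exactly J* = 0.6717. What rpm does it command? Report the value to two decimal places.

set_propeller: D = 3.177 m, P = 2.994 m (p = P/D = 0.942398); state ← (V=0, rpm=0)
throttle_to(8780): rpm ← 8780
adjust_throttle(+987): rpm ← 8780 +987 = 9767
set_airspeed(74.04): V ← 74.04 m/s
final state: V = 74.04 m/s, rpm = 9767 → n = rpm/60 = 162.783333 rev/s
target J* = 0.6717; solve J* = V/(n·D) for n: n = V/(J*·D) = 74.04/(0.6717 × 3.177) = 34.695556 rev/s
rpm = 60·n = 2081.733338

rpm = 2081.73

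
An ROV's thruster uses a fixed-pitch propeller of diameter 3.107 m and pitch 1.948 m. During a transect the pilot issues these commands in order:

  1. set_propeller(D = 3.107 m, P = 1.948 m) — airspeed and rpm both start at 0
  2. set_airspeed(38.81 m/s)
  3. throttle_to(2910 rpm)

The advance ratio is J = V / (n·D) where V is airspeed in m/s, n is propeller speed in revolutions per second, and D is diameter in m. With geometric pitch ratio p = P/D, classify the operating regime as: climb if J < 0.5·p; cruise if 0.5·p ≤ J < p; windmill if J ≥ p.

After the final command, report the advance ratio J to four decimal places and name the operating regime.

J = 0.2575, regime = climb

set_propeller: D = 3.107 m, P = 1.948 m (p = P/D = 0.626971); state ← (V=0, rpm=0)
set_airspeed(38.81): V ← 38.81 m/s
throttle_to(2910): rpm ← 2910
final state: V = 38.81 m/s, rpm = 2910 → n = rpm/60 = 48.500000 rev/s
J = V / (n·D) = 38.81 / (48.500000 × 3.107) = 0.257549
regime bands: climb J<0.3135 | cruise [0.3135, 0.6270) | windmill J≥0.6270
J = 0.2575 → climb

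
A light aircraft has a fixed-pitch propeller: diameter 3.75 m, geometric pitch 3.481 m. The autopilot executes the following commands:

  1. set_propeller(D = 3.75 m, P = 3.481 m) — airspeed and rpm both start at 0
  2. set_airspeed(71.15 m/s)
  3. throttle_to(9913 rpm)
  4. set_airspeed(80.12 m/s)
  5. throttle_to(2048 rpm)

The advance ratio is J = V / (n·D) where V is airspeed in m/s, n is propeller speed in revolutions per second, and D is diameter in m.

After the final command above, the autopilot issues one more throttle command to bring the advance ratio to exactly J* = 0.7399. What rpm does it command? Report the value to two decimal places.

set_propeller: D = 3.75 m, P = 3.481 m (p = P/D = 0.928267); state ← (V=0, rpm=0)
set_airspeed(71.15): V ← 71.15 m/s
throttle_to(9913): rpm ← 9913
set_airspeed(80.12): V ← 80.12 m/s
throttle_to(2048): rpm ← 2048
final state: V = 80.12 m/s, rpm = 2048 → n = rpm/60 = 34.133333 rev/s
target J* = 0.7399; solve J* = V/(n·D) for n: n = V/(J*·D) = 80.12/(0.7399 × 3.75) = 28.875974 rev/s
rpm = 60·n = 1732.558454

rpm = 1732.56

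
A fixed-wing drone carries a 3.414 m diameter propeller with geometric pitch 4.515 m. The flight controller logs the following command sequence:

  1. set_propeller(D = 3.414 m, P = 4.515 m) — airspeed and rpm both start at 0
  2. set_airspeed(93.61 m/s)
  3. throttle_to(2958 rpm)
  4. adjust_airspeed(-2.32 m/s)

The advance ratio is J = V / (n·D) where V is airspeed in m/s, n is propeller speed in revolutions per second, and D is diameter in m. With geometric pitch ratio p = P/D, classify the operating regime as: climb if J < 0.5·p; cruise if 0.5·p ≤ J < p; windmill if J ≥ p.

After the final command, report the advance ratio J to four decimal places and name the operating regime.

J = 0.5424, regime = climb

set_propeller: D = 3.414 m, P = 4.515 m (p = P/D = 1.322496); state ← (V=0, rpm=0)
set_airspeed(93.61): V ← 93.61 m/s
throttle_to(2958): rpm ← 2958
adjust_airspeed(-2.32): V ← 93.61 -2.32 = 91.29 m/s
final state: V = 91.29 m/s, rpm = 2958 → n = rpm/60 = 49.300000 rev/s
J = V / (n·D) = 91.29 / (49.300000 × 3.414) = 0.542391
regime bands: climb J<0.6612 | cruise [0.6612, 1.3225) | windmill J≥1.3225
J = 0.5424 → climb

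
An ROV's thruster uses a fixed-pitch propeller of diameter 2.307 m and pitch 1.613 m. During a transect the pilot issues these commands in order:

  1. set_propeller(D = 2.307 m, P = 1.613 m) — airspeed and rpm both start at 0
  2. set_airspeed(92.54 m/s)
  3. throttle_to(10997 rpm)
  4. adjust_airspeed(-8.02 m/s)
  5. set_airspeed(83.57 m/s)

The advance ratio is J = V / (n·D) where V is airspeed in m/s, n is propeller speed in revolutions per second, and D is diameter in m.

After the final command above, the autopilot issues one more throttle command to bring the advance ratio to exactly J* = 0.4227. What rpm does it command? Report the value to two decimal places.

rpm = 5141.88

set_propeller: D = 2.307 m, P = 1.613 m (p = P/D = 0.699176); state ← (V=0, rpm=0)
set_airspeed(92.54): V ← 92.54 m/s
throttle_to(10997): rpm ← 10997
adjust_airspeed(-8.02): V ← 92.54 -8.02 = 84.52 m/s
set_airspeed(83.57): V ← 83.57 m/s
final state: V = 83.57 m/s, rpm = 10997 → n = rpm/60 = 183.283333 rev/s
target J* = 0.4227; solve J* = V/(n·D) for n: n = V/(J*·D) = 83.57/(0.4227 × 2.307) = 85.697975 rev/s
rpm = 60·n = 5141.878499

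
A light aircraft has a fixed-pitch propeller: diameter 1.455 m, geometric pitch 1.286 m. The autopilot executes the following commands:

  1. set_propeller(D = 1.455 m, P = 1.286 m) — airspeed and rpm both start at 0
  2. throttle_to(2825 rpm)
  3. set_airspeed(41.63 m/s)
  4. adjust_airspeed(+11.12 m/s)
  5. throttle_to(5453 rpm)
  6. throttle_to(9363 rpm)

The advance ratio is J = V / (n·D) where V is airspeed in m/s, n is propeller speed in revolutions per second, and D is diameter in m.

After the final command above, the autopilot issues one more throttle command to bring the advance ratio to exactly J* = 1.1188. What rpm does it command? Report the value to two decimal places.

rpm = 1944.28

set_propeller: D = 1.455 m, P = 1.286 m (p = P/D = 0.883849); state ← (V=0, rpm=0)
throttle_to(2825): rpm ← 2825
set_airspeed(41.63): V ← 41.63 m/s
adjust_airspeed(+11.12): V ← 41.63 +11.12 = 52.75 m/s
throttle_to(5453): rpm ← 5453
throttle_to(9363): rpm ← 9363
final state: V = 52.75 m/s, rpm = 9363 → n = rpm/60 = 156.050000 rev/s
target J* = 1.1188; solve J* = V/(n·D) for n: n = V/(J*·D) = 52.75/(1.1188 × 1.455) = 32.404626 rev/s
rpm = 60·n = 1944.277558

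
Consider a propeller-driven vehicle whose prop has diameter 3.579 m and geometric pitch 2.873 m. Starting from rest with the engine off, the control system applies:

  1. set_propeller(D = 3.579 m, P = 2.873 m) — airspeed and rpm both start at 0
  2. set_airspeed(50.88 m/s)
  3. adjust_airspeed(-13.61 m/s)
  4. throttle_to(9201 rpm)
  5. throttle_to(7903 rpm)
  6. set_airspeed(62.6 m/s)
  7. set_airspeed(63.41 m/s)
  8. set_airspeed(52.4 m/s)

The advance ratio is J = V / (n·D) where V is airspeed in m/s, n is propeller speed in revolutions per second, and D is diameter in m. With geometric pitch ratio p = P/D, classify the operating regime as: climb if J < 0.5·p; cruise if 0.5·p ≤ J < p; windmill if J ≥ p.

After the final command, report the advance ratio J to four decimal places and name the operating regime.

J = 0.1112, regime = climb

set_propeller: D = 3.579 m, P = 2.873 m (p = P/D = 0.802738); state ← (V=0, rpm=0)
set_airspeed(50.88): V ← 50.88 m/s
adjust_airspeed(-13.61): V ← 50.88 -13.61 = 37.27 m/s
throttle_to(9201): rpm ← 9201
throttle_to(7903): rpm ← 7903
set_airspeed(62.6): V ← 62.6 m/s
set_airspeed(63.41): V ← 63.41 m/s
set_airspeed(52.4): V ← 52.4 m/s
final state: V = 52.4 m/s, rpm = 7903 → n = rpm/60 = 131.716667 rev/s
J = V / (n·D) = 52.4 / (131.716667 × 3.579) = 0.111155
regime bands: climb J<0.4014 | cruise [0.4014, 0.8027) | windmill J≥0.8027
J = 0.1112 → climb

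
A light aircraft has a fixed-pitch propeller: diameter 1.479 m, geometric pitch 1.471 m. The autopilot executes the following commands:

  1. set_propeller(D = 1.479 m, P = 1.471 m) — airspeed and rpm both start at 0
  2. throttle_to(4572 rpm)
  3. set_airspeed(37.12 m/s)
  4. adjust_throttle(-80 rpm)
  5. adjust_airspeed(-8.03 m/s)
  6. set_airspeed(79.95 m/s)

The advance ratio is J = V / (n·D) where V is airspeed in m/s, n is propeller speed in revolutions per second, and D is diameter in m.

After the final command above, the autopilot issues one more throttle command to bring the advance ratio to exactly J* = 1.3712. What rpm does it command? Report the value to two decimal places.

rpm = 2365.38

set_propeller: D = 1.479 m, P = 1.471 m (p = P/D = 0.994591); state ← (V=0, rpm=0)
throttle_to(4572): rpm ← 4572
set_airspeed(37.12): V ← 37.12 m/s
adjust_throttle(-80): rpm ← 4572 -80 = 4492
adjust_airspeed(-8.03): V ← 37.12 -8.03 = 29.09 m/s
set_airspeed(79.95): V ← 79.95 m/s
final state: V = 79.95 m/s, rpm = 4492 → n = rpm/60 = 74.866667 rev/s
target J* = 1.3712; solve J* = V/(n·D) for n: n = V/(J*·D) = 79.95/(1.3712 × 1.479) = 39.422984 rev/s
rpm = 60·n = 2365.379017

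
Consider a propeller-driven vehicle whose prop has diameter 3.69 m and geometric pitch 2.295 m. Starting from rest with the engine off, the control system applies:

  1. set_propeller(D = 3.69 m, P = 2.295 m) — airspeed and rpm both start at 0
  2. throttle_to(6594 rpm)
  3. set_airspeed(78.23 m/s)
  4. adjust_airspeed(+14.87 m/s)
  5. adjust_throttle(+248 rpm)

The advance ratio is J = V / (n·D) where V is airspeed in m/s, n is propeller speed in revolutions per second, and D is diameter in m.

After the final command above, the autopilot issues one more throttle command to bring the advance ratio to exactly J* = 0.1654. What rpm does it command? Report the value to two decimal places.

rpm = 9152.49

set_propeller: D = 3.69 m, P = 2.295 m (p = P/D = 0.621951); state ← (V=0, rpm=0)
throttle_to(6594): rpm ← 6594
set_airspeed(78.23): V ← 78.23 m/s
adjust_airspeed(+14.87): V ← 78.23 +14.87 = 93.1 m/s
adjust_throttle(+248): rpm ← 6594 +248 = 6842
final state: V = 93.1 m/s, rpm = 6842 → n = rpm/60 = 114.033333 rev/s
target J* = 0.1654; solve J* = V/(n·D) for n: n = V/(J*·D) = 93.1/(0.1654 × 3.69) = 152.541429 rev/s
rpm = 60·n = 9152.485721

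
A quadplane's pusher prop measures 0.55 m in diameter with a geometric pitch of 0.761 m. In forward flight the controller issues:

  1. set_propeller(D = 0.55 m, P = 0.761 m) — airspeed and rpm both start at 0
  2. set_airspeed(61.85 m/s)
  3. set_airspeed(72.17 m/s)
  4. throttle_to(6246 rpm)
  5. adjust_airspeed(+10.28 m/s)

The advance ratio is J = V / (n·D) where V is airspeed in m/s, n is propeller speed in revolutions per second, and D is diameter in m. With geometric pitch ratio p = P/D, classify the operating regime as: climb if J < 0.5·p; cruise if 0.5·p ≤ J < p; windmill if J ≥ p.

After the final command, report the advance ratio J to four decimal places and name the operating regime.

J = 1.4400, regime = windmill

set_propeller: D = 0.55 m, P = 0.761 m (p = P/D = 1.383636); state ← (V=0, rpm=0)
set_airspeed(61.85): V ← 61.85 m/s
set_airspeed(72.17): V ← 72.17 m/s
throttle_to(6246): rpm ← 6246
adjust_airspeed(+10.28): V ← 72.17 +10.28 = 82.45 m/s
final state: V = 82.45 m/s, rpm = 6246 → n = rpm/60 = 104.100000 rev/s
J = V / (n·D) = 82.45 / (104.100000 × 0.55) = 1.440049
regime bands: climb J<0.6918 | cruise [0.6918, 1.3836) | windmill J≥1.3836
J = 1.4400 → windmill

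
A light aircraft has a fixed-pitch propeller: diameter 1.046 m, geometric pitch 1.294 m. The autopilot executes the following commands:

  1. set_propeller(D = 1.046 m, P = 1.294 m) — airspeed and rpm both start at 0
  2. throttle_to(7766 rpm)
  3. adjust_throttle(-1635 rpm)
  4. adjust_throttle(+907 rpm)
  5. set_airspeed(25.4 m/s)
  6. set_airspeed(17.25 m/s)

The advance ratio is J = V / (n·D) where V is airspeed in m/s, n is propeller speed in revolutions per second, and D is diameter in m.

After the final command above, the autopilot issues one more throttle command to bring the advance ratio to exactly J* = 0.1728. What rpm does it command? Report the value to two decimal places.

set_propeller: D = 1.046 m, P = 1.294 m (p = P/D = 1.237094); state ← (V=0, rpm=0)
throttle_to(7766): rpm ← 7766
adjust_throttle(-1635): rpm ← 7766 -1635 = 6131
adjust_throttle(+907): rpm ← 6131 +907 = 7038
set_airspeed(25.4): V ← 25.4 m/s
set_airspeed(17.25): V ← 17.25 m/s
final state: V = 17.25 m/s, rpm = 7038 → n = rpm/60 = 117.300000 rev/s
target J* = 0.1728; solve J* = V/(n·D) for n: n = V/(J*·D) = 17.25/(0.1728 × 1.046) = 95.436318 rev/s
rpm = 60·n = 5726.179095

rpm = 5726.18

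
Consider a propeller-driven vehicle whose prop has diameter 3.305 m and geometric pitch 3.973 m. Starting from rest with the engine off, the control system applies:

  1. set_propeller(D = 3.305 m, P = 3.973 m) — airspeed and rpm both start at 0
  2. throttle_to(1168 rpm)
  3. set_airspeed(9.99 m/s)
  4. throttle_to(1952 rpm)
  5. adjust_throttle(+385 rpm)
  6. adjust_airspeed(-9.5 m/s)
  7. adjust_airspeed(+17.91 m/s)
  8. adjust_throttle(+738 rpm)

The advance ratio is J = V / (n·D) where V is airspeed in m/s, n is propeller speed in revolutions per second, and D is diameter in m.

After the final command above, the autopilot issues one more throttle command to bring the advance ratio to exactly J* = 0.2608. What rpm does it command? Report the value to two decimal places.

rpm = 1280.83

set_propeller: D = 3.305 m, P = 3.973 m (p = P/D = 1.202118); state ← (V=0, rpm=0)
throttle_to(1168): rpm ← 1168
set_airspeed(9.99): V ← 9.99 m/s
throttle_to(1952): rpm ← 1952
adjust_throttle(+385): rpm ← 1952 +385 = 2337
adjust_airspeed(-9.5): V ← 9.99 -9.5 = 0.49 m/s
adjust_airspeed(+17.91): V ← 0.49 +17.91 = 18.4 m/s
adjust_throttle(+738): rpm ← 2337 +738 = 3075
final state: V = 18.4 m/s, rpm = 3075 → n = rpm/60 = 51.250000 rev/s
target J* = 0.2608; solve J* = V/(n·D) for n: n = V/(J*·D) = 18.4/(0.2608 × 3.305) = 21.347094 rev/s
rpm = 60·n = 1280.825668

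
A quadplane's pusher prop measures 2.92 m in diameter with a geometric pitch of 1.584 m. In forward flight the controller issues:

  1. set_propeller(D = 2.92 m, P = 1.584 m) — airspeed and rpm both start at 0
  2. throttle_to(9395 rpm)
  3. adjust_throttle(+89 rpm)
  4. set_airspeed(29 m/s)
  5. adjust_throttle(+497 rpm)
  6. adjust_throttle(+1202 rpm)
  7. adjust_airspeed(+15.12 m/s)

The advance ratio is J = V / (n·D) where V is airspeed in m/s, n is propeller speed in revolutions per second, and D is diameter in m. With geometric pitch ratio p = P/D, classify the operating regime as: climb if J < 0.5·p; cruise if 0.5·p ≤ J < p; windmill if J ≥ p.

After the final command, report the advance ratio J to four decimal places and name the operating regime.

set_propeller: D = 2.92 m, P = 1.584 m (p = P/D = 0.542466); state ← (V=0, rpm=0)
throttle_to(9395): rpm ← 9395
adjust_throttle(+89): rpm ← 9395 +89 = 9484
set_airspeed(29): V ← 29 m/s
adjust_throttle(+497): rpm ← 9484 +497 = 9981
adjust_throttle(+1202): rpm ← 9981 +1202 = 11183
adjust_airspeed(+15.12): V ← 29 +15.12 = 44.12 m/s
final state: V = 44.12 m/s, rpm = 11183 → n = rpm/60 = 186.383333 rev/s
J = V / (n·D) = 44.12 / (186.383333 × 2.92) = 0.081067
regime bands: climb J<0.2712 | cruise [0.2712, 0.5425) | windmill J≥0.5425
J = 0.0811 → climb

J = 0.0811, regime = climb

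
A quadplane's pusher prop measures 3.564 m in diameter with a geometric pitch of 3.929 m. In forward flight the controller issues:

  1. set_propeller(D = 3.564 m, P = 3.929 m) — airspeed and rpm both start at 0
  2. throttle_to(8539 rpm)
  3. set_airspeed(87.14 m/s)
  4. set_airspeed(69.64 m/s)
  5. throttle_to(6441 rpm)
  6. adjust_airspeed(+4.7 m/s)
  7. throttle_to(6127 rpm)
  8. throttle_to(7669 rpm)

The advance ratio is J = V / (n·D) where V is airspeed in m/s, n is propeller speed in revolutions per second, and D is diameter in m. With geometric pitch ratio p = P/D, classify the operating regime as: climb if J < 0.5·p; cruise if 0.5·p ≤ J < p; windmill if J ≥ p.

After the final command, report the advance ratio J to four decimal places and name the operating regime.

set_propeller: D = 3.564 m, P = 3.929 m (p = P/D = 1.102413); state ← (V=0, rpm=0)
throttle_to(8539): rpm ← 8539
set_airspeed(87.14): V ← 87.14 m/s
set_airspeed(69.64): V ← 69.64 m/s
throttle_to(6441): rpm ← 6441
adjust_airspeed(+4.7): V ← 69.64 +4.7 = 74.34 m/s
throttle_to(6127): rpm ← 6127
throttle_to(7669): rpm ← 7669
final state: V = 74.34 m/s, rpm = 7669 → n = rpm/60 = 127.816667 rev/s
J = V / (n·D) = 74.34 / (127.816667 × 3.564) = 0.163191
regime bands: climb J<0.5512 | cruise [0.5512, 1.1024) | windmill J≥1.1024
J = 0.1632 → climb

J = 0.1632, regime = climb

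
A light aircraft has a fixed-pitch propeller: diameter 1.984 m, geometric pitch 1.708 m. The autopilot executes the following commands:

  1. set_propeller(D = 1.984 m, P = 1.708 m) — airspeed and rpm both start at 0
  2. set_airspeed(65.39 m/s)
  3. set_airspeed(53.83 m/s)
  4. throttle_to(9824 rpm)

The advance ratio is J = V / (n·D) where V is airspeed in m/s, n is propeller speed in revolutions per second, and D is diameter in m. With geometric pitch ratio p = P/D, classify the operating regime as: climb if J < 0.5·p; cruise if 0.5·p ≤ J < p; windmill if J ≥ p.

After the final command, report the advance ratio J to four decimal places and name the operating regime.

J = 0.1657, regime = climb

set_propeller: D = 1.984 m, P = 1.708 m (p = P/D = 0.860887); state ← (V=0, rpm=0)
set_airspeed(65.39): V ← 65.39 m/s
set_airspeed(53.83): V ← 53.83 m/s
throttle_to(9824): rpm ← 9824
final state: V = 53.83 m/s, rpm = 9824 → n = rpm/60 = 163.733333 rev/s
J = V / (n·D) = 53.83 / (163.733333 × 1.984) = 0.165709
regime bands: climb J<0.4304 | cruise [0.4304, 0.8609) | windmill J≥0.8609
J = 0.1657 → climb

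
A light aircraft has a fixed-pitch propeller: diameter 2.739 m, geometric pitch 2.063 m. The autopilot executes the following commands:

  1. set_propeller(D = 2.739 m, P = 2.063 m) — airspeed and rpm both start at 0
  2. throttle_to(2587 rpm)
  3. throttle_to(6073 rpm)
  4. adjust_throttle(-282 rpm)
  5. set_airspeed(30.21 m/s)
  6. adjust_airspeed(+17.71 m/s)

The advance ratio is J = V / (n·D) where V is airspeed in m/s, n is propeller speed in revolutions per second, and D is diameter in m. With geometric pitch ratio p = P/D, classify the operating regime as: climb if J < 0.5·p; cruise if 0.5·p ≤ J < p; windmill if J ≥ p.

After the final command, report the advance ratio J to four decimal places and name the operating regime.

J = 0.1813, regime = climb

set_propeller: D = 2.739 m, P = 2.063 m (p = P/D = 0.753195); state ← (V=0, rpm=0)
throttle_to(2587): rpm ← 2587
throttle_to(6073): rpm ← 6073
adjust_throttle(-282): rpm ← 6073 -282 = 5791
set_airspeed(30.21): V ← 30.21 m/s
adjust_airspeed(+17.71): V ← 30.21 +17.71 = 47.92 m/s
final state: V = 47.92 m/s, rpm = 5791 → n = rpm/60 = 96.516667 rev/s
J = V / (n·D) = 47.92 / (96.516667 × 2.739) = 0.181269
regime bands: climb J<0.3766 | cruise [0.3766, 0.7532) | windmill J≥0.7532
J = 0.1813 → climb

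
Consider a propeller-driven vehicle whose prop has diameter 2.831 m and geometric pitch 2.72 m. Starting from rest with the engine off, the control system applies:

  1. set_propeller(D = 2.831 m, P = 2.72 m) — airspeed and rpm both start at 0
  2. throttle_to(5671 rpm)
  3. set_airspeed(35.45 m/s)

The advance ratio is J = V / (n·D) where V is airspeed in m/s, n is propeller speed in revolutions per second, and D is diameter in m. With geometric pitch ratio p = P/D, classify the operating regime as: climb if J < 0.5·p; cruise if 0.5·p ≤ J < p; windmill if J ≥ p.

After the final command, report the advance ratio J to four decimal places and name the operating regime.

J = 0.1325, regime = climb

set_propeller: D = 2.831 m, P = 2.72 m (p = P/D = 0.960791); state ← (V=0, rpm=0)
throttle_to(5671): rpm ← 5671
set_airspeed(35.45): V ← 35.45 m/s
final state: V = 35.45 m/s, rpm = 5671 → n = rpm/60 = 94.516667 rev/s
J = V / (n·D) = 35.45 / (94.516667 × 2.831) = 0.132485
regime bands: climb J<0.4804 | cruise [0.4804, 0.9608) | windmill J≥0.9608
J = 0.1325 → climb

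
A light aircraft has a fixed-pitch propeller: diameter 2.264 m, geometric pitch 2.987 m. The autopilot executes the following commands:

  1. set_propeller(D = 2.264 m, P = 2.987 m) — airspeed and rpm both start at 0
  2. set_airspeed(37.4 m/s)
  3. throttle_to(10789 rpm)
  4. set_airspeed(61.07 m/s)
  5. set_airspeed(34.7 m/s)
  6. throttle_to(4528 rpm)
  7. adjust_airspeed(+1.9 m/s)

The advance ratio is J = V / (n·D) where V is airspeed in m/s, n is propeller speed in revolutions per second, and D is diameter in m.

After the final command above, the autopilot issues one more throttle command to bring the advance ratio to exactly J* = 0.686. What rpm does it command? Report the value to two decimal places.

rpm = 1413.94

set_propeller: D = 2.264 m, P = 2.987 m (p = P/D = 1.319346); state ← (V=0, rpm=0)
set_airspeed(37.4): V ← 37.4 m/s
throttle_to(10789): rpm ← 10789
set_airspeed(61.07): V ← 61.07 m/s
set_airspeed(34.7): V ← 34.7 m/s
throttle_to(4528): rpm ← 4528
adjust_airspeed(+1.9): V ← 34.7 +1.9 = 36.6 m/s
final state: V = 36.6 m/s, rpm = 4528 → n = rpm/60 = 75.466667 rev/s
target J* = 0.686; solve J* = V/(n·D) for n: n = V/(J*·D) = 36.6/(0.686 × 2.264) = 23.565711 rev/s
rpm = 60·n = 1413.942659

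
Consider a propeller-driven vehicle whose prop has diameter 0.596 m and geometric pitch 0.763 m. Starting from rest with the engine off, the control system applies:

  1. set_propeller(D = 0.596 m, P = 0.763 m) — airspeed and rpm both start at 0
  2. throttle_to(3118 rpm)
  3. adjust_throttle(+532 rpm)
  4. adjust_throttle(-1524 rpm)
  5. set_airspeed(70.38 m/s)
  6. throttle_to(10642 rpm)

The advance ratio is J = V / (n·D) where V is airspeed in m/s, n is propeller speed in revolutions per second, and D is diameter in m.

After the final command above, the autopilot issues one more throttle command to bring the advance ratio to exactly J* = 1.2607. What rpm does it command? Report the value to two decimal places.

rpm = 5620.08

set_propeller: D = 0.596 m, P = 0.763 m (p = P/D = 1.280201); state ← (V=0, rpm=0)
throttle_to(3118): rpm ← 3118
adjust_throttle(+532): rpm ← 3118 +532 = 3650
adjust_throttle(-1524): rpm ← 3650 -1524 = 2126
set_airspeed(70.38): V ← 70.38 m/s
throttle_to(10642): rpm ← 10642
final state: V = 70.38 m/s, rpm = 10642 → n = rpm/60 = 177.366667 rev/s
target J* = 1.2607; solve J* = V/(n·D) for n: n = V/(J*·D) = 70.38/(1.2607 × 0.596) = 93.668001 rev/s
rpm = 60·n = 5620.080034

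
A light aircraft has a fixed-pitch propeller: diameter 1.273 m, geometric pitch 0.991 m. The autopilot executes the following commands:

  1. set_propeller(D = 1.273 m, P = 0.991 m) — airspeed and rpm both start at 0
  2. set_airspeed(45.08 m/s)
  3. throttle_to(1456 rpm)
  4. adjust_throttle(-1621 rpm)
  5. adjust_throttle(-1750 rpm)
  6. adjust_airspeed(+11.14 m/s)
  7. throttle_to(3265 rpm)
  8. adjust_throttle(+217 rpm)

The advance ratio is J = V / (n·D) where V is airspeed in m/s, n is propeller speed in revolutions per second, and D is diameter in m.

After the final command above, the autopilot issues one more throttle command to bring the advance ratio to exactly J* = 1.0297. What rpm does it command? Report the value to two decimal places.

rpm = 2573.37

set_propeller: D = 1.273 m, P = 0.991 m (p = P/D = 0.778476); state ← (V=0, rpm=0)
set_airspeed(45.08): V ← 45.08 m/s
throttle_to(1456): rpm ← 1456
adjust_throttle(-1621): rpm ← 1456 -1621 = -165
adjust_throttle(-1750): rpm ← -165 -1750 = -1915
adjust_airspeed(+11.14): V ← 45.08 +11.14 = 56.22 m/s
throttle_to(3265): rpm ← 3265
adjust_throttle(+217): rpm ← 3265 +217 = 3482
final state: V = 56.22 m/s, rpm = 3482 → n = rpm/60 = 58.033333 rev/s
target J* = 1.0297; solve J* = V/(n·D) for n: n = V/(J*·D) = 56.22/(1.0297 × 1.273) = 42.889573 rev/s
rpm = 60·n = 2573.374394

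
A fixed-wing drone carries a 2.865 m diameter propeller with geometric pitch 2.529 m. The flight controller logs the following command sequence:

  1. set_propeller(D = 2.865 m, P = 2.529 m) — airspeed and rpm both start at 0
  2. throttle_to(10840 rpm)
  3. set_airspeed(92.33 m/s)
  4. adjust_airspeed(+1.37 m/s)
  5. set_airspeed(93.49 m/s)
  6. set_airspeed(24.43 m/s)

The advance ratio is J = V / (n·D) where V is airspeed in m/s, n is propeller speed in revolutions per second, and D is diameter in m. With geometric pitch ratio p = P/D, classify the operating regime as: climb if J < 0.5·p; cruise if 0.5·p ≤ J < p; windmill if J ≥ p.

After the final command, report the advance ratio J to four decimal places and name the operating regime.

J = 0.0472, regime = climb

set_propeller: D = 2.865 m, P = 2.529 m (p = P/D = 0.882723); state ← (V=0, rpm=0)
throttle_to(10840): rpm ← 10840
set_airspeed(92.33): V ← 92.33 m/s
adjust_airspeed(+1.37): V ← 92.33 +1.37 = 93.7 m/s
set_airspeed(93.49): V ← 93.49 m/s
set_airspeed(24.43): V ← 24.43 m/s
final state: V = 24.43 m/s, rpm = 10840 → n = rpm/60 = 180.666667 rev/s
J = V / (n·D) = 24.43 / (180.666667 × 2.865) = 0.047198
regime bands: climb J<0.4414 | cruise [0.4414, 0.8827) | windmill J≥0.8827
J = 0.0472 → climb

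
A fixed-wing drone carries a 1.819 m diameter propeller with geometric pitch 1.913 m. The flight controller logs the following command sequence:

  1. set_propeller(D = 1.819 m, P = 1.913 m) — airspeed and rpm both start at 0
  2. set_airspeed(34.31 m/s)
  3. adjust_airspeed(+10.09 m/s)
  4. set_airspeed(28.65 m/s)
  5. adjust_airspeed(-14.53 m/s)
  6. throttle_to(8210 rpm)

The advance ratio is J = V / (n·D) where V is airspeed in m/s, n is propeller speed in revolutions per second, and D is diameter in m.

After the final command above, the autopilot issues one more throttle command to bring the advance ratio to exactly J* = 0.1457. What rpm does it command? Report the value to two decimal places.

set_propeller: D = 1.819 m, P = 1.913 m (p = P/D = 1.051677); state ← (V=0, rpm=0)
set_airspeed(34.31): V ← 34.31 m/s
adjust_airspeed(+10.09): V ← 34.31 +10.09 = 44.4 m/s
set_airspeed(28.65): V ← 28.65 m/s
adjust_airspeed(-14.53): V ← 28.65 -14.53 = 14.12 m/s
throttle_to(8210): rpm ← 8210
final state: V = 14.12 m/s, rpm = 8210 → n = rpm/60 = 136.833333 rev/s
target J* = 0.1457; solve J* = V/(n·D) for n: n = V/(J*·D) = 14.12/(0.1457 × 1.819) = 53.277329 rev/s
rpm = 60·n = 3196.639755

rpm = 3196.64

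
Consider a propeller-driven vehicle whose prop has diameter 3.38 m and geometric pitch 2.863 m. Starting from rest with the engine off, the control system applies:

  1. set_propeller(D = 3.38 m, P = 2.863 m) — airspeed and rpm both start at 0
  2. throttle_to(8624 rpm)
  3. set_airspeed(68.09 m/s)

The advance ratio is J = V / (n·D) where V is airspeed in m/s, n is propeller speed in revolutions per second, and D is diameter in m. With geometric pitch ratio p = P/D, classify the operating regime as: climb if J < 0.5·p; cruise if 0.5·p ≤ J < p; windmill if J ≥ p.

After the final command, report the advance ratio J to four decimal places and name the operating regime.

set_propeller: D = 3.38 m, P = 2.863 m (p = P/D = 0.847041); state ← (V=0, rpm=0)
throttle_to(8624): rpm ← 8624
set_airspeed(68.09): V ← 68.09 m/s
final state: V = 68.09 m/s, rpm = 8624 → n = rpm/60 = 143.733333 rev/s
J = V / (n·D) = 68.09 / (143.733333 × 3.38) = 0.140155
regime bands: climb J<0.4235 | cruise [0.4235, 0.8470) | windmill J≥0.8470
J = 0.1402 → climb

J = 0.1402, regime = climb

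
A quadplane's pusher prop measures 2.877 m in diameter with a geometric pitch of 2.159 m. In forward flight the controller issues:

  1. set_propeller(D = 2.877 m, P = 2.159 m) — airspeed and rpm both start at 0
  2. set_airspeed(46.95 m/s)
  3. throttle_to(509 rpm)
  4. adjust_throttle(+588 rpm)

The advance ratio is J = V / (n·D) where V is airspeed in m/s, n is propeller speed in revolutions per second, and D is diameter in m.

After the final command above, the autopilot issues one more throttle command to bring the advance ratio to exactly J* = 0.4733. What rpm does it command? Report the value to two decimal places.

set_propeller: D = 2.877 m, P = 2.159 m (p = P/D = 0.750434); state ← (V=0, rpm=0)
set_airspeed(46.95): V ← 46.95 m/s
throttle_to(509): rpm ← 509
adjust_throttle(+588): rpm ← 509 +588 = 1097
final state: V = 46.95 m/s, rpm = 1097 → n = rpm/60 = 18.283333 rev/s
target J* = 0.4733; solve J* = V/(n·D) for n: n = V/(J*·D) = 46.95/(0.4733 × 2.877) = 34.479363 rev/s
rpm = 60·n = 2068.761763

rpm = 2068.76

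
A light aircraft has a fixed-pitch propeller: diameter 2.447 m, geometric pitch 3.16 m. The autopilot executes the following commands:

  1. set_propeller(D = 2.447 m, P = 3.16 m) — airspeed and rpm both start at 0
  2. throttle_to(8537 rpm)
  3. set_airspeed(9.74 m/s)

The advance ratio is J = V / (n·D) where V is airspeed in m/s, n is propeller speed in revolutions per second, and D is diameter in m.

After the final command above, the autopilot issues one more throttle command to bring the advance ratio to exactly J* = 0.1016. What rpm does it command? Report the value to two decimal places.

set_propeller: D = 2.447 m, P = 3.16 m (p = P/D = 1.291377); state ← (V=0, rpm=0)
throttle_to(8537): rpm ← 8537
set_airspeed(9.74): V ← 9.74 m/s
final state: V = 9.74 m/s, rpm = 8537 → n = rpm/60 = 142.283333 rev/s
target J* = 0.1016; solve J* = V/(n·D) for n: n = V/(J*·D) = 9.74/(0.1016 × 2.447) = 39.177009 rev/s
rpm = 60·n = 2350.620557

rpm = 2350.62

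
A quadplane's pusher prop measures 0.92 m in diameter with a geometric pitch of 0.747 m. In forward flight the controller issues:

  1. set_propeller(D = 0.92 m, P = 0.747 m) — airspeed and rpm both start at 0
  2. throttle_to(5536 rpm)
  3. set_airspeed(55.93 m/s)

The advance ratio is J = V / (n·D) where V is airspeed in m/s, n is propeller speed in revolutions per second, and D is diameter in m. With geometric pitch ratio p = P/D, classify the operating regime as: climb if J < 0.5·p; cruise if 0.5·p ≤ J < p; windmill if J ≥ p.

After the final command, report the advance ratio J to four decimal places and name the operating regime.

set_propeller: D = 0.92 m, P = 0.747 m (p = P/D = 0.811957); state ← (V=0, rpm=0)
throttle_to(5536): rpm ← 5536
set_airspeed(55.93): V ← 55.93 m/s
final state: V = 55.93 m/s, rpm = 5536 → n = rpm/60 = 92.266667 rev/s
J = V / (n·D) = 55.93 / (92.266667 × 0.92) = 0.658889
regime bands: climb J<0.4060 | cruise [0.4060, 0.8120) | windmill J≥0.8120
J = 0.6589 → cruise

J = 0.6589, regime = cruise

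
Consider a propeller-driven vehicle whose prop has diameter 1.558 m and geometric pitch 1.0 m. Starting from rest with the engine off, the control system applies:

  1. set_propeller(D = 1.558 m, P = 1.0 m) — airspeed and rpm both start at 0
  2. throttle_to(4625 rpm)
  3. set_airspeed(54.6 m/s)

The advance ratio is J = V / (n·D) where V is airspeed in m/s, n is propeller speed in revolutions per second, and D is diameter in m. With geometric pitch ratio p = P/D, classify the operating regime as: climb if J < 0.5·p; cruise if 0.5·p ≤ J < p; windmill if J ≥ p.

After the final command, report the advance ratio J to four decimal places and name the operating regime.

J = 0.4546, regime = cruise

set_propeller: D = 1.558 m, P = 1.0 m (p = P/D = 0.641849); state ← (V=0, rpm=0)
throttle_to(4625): rpm ← 4625
set_airspeed(54.6): V ← 54.6 m/s
final state: V = 54.6 m/s, rpm = 4625 → n = rpm/60 = 77.083333 rev/s
J = V / (n·D) = 54.6 / (77.083333 × 1.558) = 0.454637
regime bands: climb J<0.3209 | cruise [0.3209, 0.6418) | windmill J≥0.6418
J = 0.4546 → cruise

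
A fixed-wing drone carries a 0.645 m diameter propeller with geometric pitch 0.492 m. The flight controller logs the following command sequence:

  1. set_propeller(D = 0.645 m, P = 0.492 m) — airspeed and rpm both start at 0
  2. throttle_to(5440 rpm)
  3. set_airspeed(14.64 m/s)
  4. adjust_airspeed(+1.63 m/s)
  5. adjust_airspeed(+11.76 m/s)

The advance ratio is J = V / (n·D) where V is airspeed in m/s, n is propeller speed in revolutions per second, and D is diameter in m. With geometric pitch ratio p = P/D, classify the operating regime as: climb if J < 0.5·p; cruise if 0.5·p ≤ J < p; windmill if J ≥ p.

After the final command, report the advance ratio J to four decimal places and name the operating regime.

J = 0.4793, regime = cruise

set_propeller: D = 0.645 m, P = 0.492 m (p = P/D = 0.762791); state ← (V=0, rpm=0)
throttle_to(5440): rpm ← 5440
set_airspeed(14.64): V ← 14.64 m/s
adjust_airspeed(+1.63): V ← 14.64 +1.63 = 16.27 m/s
adjust_airspeed(+11.76): V ← 16.27 +11.76 = 28.03 m/s
final state: V = 28.03 m/s, rpm = 5440 → n = rpm/60 = 90.666667 rev/s
J = V / (n·D) = 28.03 / (90.666667 × 0.645) = 0.479309
regime bands: climb J<0.3814 | cruise [0.3814, 0.7628) | windmill J≥0.7628
J = 0.4793 → cruise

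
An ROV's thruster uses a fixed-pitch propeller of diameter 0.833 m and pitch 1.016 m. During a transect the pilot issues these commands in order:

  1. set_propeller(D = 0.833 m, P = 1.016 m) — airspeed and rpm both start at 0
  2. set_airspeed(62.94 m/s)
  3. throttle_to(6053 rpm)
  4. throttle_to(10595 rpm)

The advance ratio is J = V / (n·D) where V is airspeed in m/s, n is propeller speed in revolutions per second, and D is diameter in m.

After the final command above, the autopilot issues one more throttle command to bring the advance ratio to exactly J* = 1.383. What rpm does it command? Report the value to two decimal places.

rpm = 3278.01

set_propeller: D = 0.833 m, P = 1.016 m (p = P/D = 1.219688); state ← (V=0, rpm=0)
set_airspeed(62.94): V ← 62.94 m/s
throttle_to(6053): rpm ← 6053
throttle_to(10595): rpm ← 10595
final state: V = 62.94 m/s, rpm = 10595 → n = rpm/60 = 176.583333 rev/s
target J* = 1.383; solve J* = V/(n·D) for n: n = V/(J*·D) = 62.94/(1.383 × 0.833) = 54.633567 rev/s
rpm = 60·n = 3278.014026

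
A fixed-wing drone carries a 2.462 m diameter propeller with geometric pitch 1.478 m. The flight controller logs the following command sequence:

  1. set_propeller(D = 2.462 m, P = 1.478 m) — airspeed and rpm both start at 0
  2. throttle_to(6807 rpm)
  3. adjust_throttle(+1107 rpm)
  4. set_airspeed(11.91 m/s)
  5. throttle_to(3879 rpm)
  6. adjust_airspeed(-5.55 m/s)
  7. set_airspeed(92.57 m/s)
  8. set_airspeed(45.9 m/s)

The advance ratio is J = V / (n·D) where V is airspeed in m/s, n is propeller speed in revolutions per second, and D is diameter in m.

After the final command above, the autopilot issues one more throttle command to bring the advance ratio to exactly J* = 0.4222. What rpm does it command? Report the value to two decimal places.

set_propeller: D = 2.462 m, P = 1.478 m (p = P/D = 0.600325); state ← (V=0, rpm=0)
throttle_to(6807): rpm ← 6807
adjust_throttle(+1107): rpm ← 6807 +1107 = 7914
set_airspeed(11.91): V ← 11.91 m/s
throttle_to(3879): rpm ← 3879
adjust_airspeed(-5.55): V ← 11.91 -5.55 = 6.36 m/s
set_airspeed(92.57): V ← 92.57 m/s
set_airspeed(45.9): V ← 45.9 m/s
final state: V = 45.9 m/s, rpm = 3879 → n = rpm/60 = 64.650000 rev/s
target J* = 0.4222; solve J* = V/(n·D) for n: n = V/(J*·D) = 45.9/(0.4222 × 2.462) = 44.157696 rev/s
rpm = 60·n = 2649.461776

rpm = 2649.46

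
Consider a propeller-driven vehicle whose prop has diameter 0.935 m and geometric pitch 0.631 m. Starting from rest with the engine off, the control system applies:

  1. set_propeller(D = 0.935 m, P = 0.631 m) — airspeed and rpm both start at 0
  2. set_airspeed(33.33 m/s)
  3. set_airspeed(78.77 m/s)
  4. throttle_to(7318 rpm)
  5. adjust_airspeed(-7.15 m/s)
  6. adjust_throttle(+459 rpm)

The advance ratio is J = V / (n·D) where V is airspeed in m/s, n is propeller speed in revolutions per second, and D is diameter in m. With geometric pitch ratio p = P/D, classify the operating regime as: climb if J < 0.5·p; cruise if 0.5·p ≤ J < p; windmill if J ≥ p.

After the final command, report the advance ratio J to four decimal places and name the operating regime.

J = 0.5910, regime = cruise

set_propeller: D = 0.935 m, P = 0.631 m (p = P/D = 0.674866); state ← (V=0, rpm=0)
set_airspeed(33.33): V ← 33.33 m/s
set_airspeed(78.77): V ← 78.77 m/s
throttle_to(7318): rpm ← 7318
adjust_airspeed(-7.15): V ← 78.77 -7.15 = 71.62 m/s
adjust_throttle(+459): rpm ← 7318 +459 = 7777
final state: V = 71.62 m/s, rpm = 7777 → n = rpm/60 = 129.616667 rev/s
J = V / (n·D) = 71.62 / (129.616667 × 0.935) = 0.590965
regime bands: climb J<0.3374 | cruise [0.3374, 0.6749) | windmill J≥0.6749
J = 0.5910 → cruise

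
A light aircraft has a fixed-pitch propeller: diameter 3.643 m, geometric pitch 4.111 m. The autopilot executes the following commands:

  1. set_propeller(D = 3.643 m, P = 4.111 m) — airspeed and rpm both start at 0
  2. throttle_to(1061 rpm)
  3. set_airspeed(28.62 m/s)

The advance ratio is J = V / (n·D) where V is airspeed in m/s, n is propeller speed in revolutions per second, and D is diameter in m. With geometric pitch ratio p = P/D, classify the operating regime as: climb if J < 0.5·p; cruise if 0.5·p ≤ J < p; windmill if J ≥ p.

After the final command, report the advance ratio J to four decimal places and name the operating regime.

set_propeller: D = 3.643 m, P = 4.111 m (p = P/D = 1.128466); state ← (V=0, rpm=0)
throttle_to(1061): rpm ← 1061
set_airspeed(28.62): V ← 28.62 m/s
final state: V = 28.62 m/s, rpm = 1061 → n = rpm/60 = 17.683333 rev/s
J = V / (n·D) = 28.62 / (17.683333 × 3.643) = 0.444269
regime bands: climb J<0.5642 | cruise [0.5642, 1.1285) | windmill J≥1.1285
J = 0.4443 → climb

J = 0.4443, regime = climb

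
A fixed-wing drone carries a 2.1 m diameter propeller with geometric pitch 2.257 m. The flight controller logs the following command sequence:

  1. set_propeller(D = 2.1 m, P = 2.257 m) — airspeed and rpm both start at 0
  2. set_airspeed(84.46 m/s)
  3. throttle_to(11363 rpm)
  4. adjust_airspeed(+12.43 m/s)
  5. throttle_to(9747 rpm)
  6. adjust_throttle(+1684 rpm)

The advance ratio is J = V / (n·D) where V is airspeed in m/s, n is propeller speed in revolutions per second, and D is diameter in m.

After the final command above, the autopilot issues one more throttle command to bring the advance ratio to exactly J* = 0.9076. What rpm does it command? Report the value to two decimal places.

set_propeller: D = 2.1 m, P = 2.257 m (p = P/D = 1.074762); state ← (V=0, rpm=0)
set_airspeed(84.46): V ← 84.46 m/s
throttle_to(11363): rpm ← 11363
adjust_airspeed(+12.43): V ← 84.46 +12.43 = 96.89 m/s
throttle_to(9747): rpm ← 9747
adjust_throttle(+1684): rpm ← 9747 +1684 = 11431
final state: V = 96.89 m/s, rpm = 11431 → n = rpm/60 = 190.516667 rev/s
target J* = 0.9076; solve J* = V/(n·D) for n: n = V/(J*·D) = 96.89/(0.9076 × 2.1) = 50.835275 rev/s
rpm = 60·n = 3050.116477

rpm = 3050.12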